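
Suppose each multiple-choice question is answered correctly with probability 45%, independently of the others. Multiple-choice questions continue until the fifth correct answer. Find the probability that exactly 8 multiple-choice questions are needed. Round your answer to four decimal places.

Y = trial on which the fifth success occurs; negative binomial, r=5, p=0.45.
P(Y=8) = C(7,4) · p^5 · (1−p)^3
= 35 · 0.018453 · 0.16637 = 0.107453

0.1075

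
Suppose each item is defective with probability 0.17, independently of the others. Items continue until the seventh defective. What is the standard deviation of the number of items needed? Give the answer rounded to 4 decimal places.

14.1788

Y = total items until the seventh success; negative binomial with r=7, p=0.17.
SD(Y) = √[r(1−p)/p²] = √(201.038062) = 14.178789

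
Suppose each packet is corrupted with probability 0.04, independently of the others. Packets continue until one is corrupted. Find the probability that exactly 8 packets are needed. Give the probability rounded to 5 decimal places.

0.03006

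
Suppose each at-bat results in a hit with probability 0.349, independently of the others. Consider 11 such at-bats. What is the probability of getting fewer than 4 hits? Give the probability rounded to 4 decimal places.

0.4283

X ~ Binomial(11, 0.349); P(X ≤ 3) = Σ C(11,k) p^k (1−p)^(11−k) over k:
  k=0: C(11,0)·0.349^0·0.651^11 = 0.008900
  k=1: C(11,1)·0.349^1·0.651^10 = 0.052484
  k=2: C(11,2)·0.349^2·0.651^9 = 0.140683
  k=3: C(11,3)·0.349^3·0.651^8 = 0.226260
Total = 0.428328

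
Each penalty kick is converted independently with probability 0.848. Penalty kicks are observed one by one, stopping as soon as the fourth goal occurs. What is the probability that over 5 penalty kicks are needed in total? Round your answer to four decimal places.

Needing more than 5 penalty kicks ⇔ fewer than 4 successes in the first 5. With X ~ Binomial(5, 0.848), P(Y > 5) = P(X ≤ 3).
  k=0: C(5,0)·0.848^0·0.152^5 = 0.000081
  k=1: C(5,1)·0.848^1·0.152^4 = 0.002263
  k=2: C(5,2)·0.848^2·0.152^3 = 0.025254
  k=3: C(5,3)·0.848^3·0.152^2 = 0.140888
P(X ≤ 3) = 0.168486

0.1685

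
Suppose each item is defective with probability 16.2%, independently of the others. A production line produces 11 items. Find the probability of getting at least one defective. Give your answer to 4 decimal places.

0.8569

P(at least one) = 1 − P(none) = 1 − (1 − 0.162)^11
= 1 − 0.143115 = 0.856885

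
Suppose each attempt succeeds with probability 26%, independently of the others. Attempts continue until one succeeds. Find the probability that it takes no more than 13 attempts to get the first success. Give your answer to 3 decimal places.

0.980

Y = number of attempts to the first success; geometric, p = 0.26.
P(Y ≤ 13) = 1 − (1−p)^13 = 1 − 0.01995 = 0.98005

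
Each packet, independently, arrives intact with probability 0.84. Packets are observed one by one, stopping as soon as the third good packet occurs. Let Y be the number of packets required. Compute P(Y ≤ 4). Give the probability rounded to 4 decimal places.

0.8772

Finishing within 4 packets ⇔ at least 3 successes in the first 4. With X ~ Binomial(4, 0.84), P(Y ≤ 4) = 1 − P(X ≤ 2).
  k=0: C(4,0)·0.84^0·0.16^4 = 0.000655
  k=1: C(4,1)·0.84^1·0.16^3 = 0.013763
  k=2: C(4,2)·0.84^2·0.16^2 = 0.108380
1 − 0.122798 = 0.877202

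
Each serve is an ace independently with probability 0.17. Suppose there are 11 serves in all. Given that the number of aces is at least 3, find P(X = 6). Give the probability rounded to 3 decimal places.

X ~ Binomial(11, 0.17). Want P(X=6 | X≥3) = P(X=6) / P(X≥3).
P(X=6) = C(11,6)·0.17^6·0.83^5 = 0.00439
P(X≥3) = 1 − 0.12878 − 0.29015 − 0.29714 = 0.28393
Ratio = 0.00439 / 0.28393 = 0.01547

0.015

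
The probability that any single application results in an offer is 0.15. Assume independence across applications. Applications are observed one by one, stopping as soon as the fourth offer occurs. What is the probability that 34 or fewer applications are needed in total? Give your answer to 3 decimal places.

0.772

Finishing within 34 applications ⇔ at least 4 successes in the first 34. With X ~ Binomial(34, 0.15), P(Y ≤ 34) = 1 − P(X ≤ 3).
  k=0: C(34,0)·0.15^0·0.85^34 = 0.00398
  k=1: C(34,1)·0.15^1·0.85^33 = 0.02390
  k=2: C(34,2)·0.15^2·0.85^32 = 0.06959
  k=3: C(34,3)·0.15^3·0.85^31 = 0.13099
1 − 0.22847 = 0.77153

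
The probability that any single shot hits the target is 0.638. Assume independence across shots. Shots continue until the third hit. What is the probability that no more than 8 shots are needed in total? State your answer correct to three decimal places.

Finishing within 8 shots ⇔ at least 3 successes in the first 8. With X ~ Binomial(8, 0.638), P(Y ≤ 8) = 1 − P(X ≤ 2).
  k=0: C(8,0)·0.638^0·0.362^8 = 0.00029
  k=1: C(8,1)·0.638^1·0.362^7 = 0.00416
  k=2: C(8,2)·0.638^2·0.362^6 = 0.02565
1 − 0.03010 = 0.96990

0.970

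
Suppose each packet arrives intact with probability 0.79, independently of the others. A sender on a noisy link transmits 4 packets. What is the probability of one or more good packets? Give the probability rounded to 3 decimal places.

P(at least one) = 1 − P(none) = 1 − (1 − 0.79)^4
= 1 − 0.00194 = 0.99806

0.998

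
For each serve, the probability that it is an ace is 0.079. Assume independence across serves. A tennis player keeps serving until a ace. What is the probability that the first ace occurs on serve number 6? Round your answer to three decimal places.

0.052

Geometric (trials to first success), p = 0.079.
P(Y = 6) = (1−p)^5 · p = 0.66267 · 0.079 = 0.05235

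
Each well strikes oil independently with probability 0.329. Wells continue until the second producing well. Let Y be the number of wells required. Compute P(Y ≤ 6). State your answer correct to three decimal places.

0.640

Finishing within 6 wells ⇔ at least 2 successes in the first 6. With X ~ Binomial(6, 0.329), P(Y ≤ 6) = 1 − P(X ≤ 1).
  k=0: C(6,0)·0.329^0·0.671^6 = 0.09127
  k=1: C(6,1)·0.329^1·0.671^5 = 0.26851
1 − 0.35978 = 0.64022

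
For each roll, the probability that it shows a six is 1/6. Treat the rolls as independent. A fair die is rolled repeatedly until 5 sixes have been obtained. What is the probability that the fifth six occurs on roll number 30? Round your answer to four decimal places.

Y = trial on which the fifth success occurs; negative binomial, r=5, p=0.166667.
P(Y=30) = C(29,4) · p^5 · (1−p)^25
= 23751 · 0.0001286 · 0.010483 = 0.032018

0.0320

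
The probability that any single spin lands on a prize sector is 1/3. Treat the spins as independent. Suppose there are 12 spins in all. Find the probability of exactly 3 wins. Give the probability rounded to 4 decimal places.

0.2120

X ~ Binomial(n=12, p=0.333333).
P(X=3) = C(12,3) · p^3 · (1−p)^9
= 220 · 0.037037 · 0.026012 = 0.211952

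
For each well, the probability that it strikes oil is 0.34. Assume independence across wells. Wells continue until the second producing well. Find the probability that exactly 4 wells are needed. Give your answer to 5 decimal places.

Y = trial on which the second success occurs; negative binomial, r=2, p=0.34.
P(Y=4) = C(3,1) · p^2 · (1−p)^2
= 3 · 0.1156 · 0.4356 = 0.1510661

0.15107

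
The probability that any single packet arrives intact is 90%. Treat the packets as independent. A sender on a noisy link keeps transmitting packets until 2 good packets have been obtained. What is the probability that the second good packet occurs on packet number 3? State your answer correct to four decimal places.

Y = trial on which the second success occurs; negative binomial, r=2, p=0.90.
P(Y=3) = C(2,1) · p^2 · (1−p)^1
= 2 · 0.81 · 0.1 = 0.162000

0.1620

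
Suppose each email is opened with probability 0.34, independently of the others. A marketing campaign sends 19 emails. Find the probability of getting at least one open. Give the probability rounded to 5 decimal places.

0.99963

P(at least one) = 1 − P(none) = 1 − (1 − 0.34)^19
= 1 − 0.0003727 = 0.9996273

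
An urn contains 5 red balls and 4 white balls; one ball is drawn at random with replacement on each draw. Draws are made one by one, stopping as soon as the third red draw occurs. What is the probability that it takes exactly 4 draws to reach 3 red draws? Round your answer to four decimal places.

Y = trial on which the third success occurs; negative binomial, r=3, p=0.555556.
P(Y=4) = C(3,2) · p^3 · (1−p)^1
= 3 · 0.17147 · 0.44444 = 0.228624

0.2286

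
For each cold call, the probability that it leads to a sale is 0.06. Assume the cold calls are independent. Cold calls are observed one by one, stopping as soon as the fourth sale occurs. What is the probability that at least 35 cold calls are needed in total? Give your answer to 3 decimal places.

0.855

Needing more than 34 cold calls ⇔ fewer than 4 successes in the first 34. With X ~ Binomial(34, 0.06), P(Y > 34) = P(X ≤ 3).
  k=0: C(34,0)·0.06^0·0.94^34 = 0.12200
  k=1: C(34,1)·0.06^1·0.94^33 = 0.26476
  k=2: C(34,2)·0.06^2·0.94^32 = 0.27884
  k=3: C(34,3)·0.06^3·0.94^31 = 0.18985
P(X ≤ 3) = 0.85544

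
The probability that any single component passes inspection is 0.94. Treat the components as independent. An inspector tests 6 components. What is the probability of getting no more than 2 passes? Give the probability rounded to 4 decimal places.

X ~ Binomial(6, 0.94); P(X ≤ 2) = Σ C(6,k) p^k (1−p)^(6−k) over k:
  k=0: C(6,0)·0.94^0·0.06^6 = 0.000000
  k=1: C(6,1)·0.94^1·0.06^5 = 0.000004
  k=2: C(6,2)·0.94^2·0.06^4 = 0.000172
Total = 0.000176

0.0002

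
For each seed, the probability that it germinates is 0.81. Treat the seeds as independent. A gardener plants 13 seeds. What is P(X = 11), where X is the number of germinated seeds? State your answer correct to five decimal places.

X ~ Binomial(n=13, p=0.81).
P(X=11) = C(13,11) · p^11 · (1−p)^2
= 78 · 0.098477 · 0.0361 = 0.2772918

0.27729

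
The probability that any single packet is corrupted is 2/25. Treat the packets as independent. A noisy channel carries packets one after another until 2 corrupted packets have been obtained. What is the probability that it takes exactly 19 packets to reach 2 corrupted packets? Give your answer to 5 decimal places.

0.02792

Y = trial on which the second success occurs; negative binomial, r=2, p=0.08.
P(Y=19) = C(18,1) · p^2 · (1−p)^17
= 18 · 0.0064 · 0.24232 = 0.0279155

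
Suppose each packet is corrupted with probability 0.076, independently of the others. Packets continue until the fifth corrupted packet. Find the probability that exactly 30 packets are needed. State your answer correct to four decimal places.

0.0083

Y = trial on which the fifth success occurs; negative binomial, r=5, p=0.076.
P(Y=30) = C(29,4) · p^5 · (1−p)^25
= 23751 · 2.5355e-06 · 0.13861 = 0.008347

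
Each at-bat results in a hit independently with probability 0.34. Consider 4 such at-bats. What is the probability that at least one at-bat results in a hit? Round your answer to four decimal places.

P(at least one) = 1 − P(none) = 1 − (1 − 0.34)^4
= 1 − 0.189747 = 0.810253

0.8103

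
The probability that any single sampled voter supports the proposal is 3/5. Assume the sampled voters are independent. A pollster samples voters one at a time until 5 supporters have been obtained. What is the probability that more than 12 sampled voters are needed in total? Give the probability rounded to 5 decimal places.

0.05731

Needing more than 12 sampled voters ⇔ fewer than 5 successes in the first 12. With X ~ Binomial(12, 0.60), P(Y > 12) = P(X ≤ 4).
  k=0: C(12,0)·0.60^0·0.40^12 = 0.0000168
  k=1: C(12,1)·0.60^1·0.40^11 = 0.0003020
  k=2: C(12,2)·0.60^2·0.40^10 = 0.0024914
  k=3: C(12,3)·0.60^3·0.40^9 = 0.0124571
  k=4: C(12,4)·0.60^4·0.40^8 = 0.0420427
P(X ≤ 4) = 0.0573099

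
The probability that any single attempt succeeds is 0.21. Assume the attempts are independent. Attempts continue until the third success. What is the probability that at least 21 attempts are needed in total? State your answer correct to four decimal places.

0.1770

Needing more than 20 attempts ⇔ fewer than 3 successes in the first 20. With X ~ Binomial(20, 0.21), P(Y > 20) = P(X ≤ 2).
  k=0: C(20,0)·0.21^0·0.79^20 = 0.008965
  k=1: C(20,1)·0.21^1·0.79^19 = 0.047661
  k=2: C(20,2)·0.21^2·0.79^18 = 0.120359
P(X ≤ 2) = 0.176985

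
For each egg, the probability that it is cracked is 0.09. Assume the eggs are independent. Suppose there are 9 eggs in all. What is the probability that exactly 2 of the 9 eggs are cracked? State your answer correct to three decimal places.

0.151

X ~ Binomial(n=9, p=0.09).
P(X=2) = C(9,2) · p^2 · (1−p)^7
= 36 · 0.0081 · 0.51676 = 0.15069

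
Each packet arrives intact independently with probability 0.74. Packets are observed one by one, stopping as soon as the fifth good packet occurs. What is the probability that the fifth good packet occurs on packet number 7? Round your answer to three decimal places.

Y = trial on which the fifth success occurs; negative binomial, r=5, p=0.74.
P(Y=7) = C(6,4) · p^5 · (1−p)^2
= 15 · 0.2219 · 0.0676 = 0.22501

0.225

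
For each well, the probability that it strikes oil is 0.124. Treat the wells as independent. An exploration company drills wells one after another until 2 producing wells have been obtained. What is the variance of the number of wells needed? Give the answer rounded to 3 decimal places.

Y = total wells until the second success; negative binomial with r=2, p=0.124.
Var(Y) = r(1−p)/p² = 2·0.876 / 0.124² = 113.94381

113.944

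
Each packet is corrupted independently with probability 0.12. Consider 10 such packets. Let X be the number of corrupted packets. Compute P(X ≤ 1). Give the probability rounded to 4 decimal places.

X ~ Binomial(10, 0.12); P(X ≤ 1) = Σ C(10,k) p^k (1−p)^(10−k) over k:
  k=0: C(10,0)·0.12^0·0.88^10 = 0.278501
  k=1: C(10,1)·0.12^1·0.88^9 = 0.379774
Total = 0.658275

0.6583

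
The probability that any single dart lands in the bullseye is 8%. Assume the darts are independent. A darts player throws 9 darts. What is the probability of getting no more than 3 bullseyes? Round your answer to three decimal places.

X ~ Binomial(9, 0.08); P(X ≤ 3) = Σ C(9,k) p^k (1−p)^(9−k) over k:
  k=0: C(9,0)·0.08^0·0.92^9 = 0.47216
  k=1: C(9,1)·0.08^1·0.92^8 = 0.36952
  k=2: C(9,2)·0.08^2·0.92^7 = 0.12853
  k=3: C(9,3)·0.08^3·0.92^6 = 0.02608
Total = 0.99628

0.996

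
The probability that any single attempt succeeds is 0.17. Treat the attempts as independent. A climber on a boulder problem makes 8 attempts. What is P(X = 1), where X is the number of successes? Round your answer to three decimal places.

X ~ Binomial(n=8, p=0.17).
P(X=1) = C(8,1) · p^1 · (1−p)^7
= 8 · 0.17 · 0.27136 = 0.36905

0.369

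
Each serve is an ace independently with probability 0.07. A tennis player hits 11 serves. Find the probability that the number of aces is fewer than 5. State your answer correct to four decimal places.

0.9995

X ~ Binomial(11, 0.07); P(X ≤ 4) = Σ C(11,k) p^k (1−p)^(11−k) over k:
  k=0: C(11,0)·0.07^0·0.93^11 = 0.450104
  k=1: C(11,1)·0.07^1·0.93^10 = 0.372666
  k=2: C(11,2)·0.07^2·0.93^9 = 0.140251
  k=3: C(11,3)·0.07^3·0.93^8 = 0.031670
  k=4: C(11,4)·0.07^4·0.93^7 = 0.004767
Total = 0.999458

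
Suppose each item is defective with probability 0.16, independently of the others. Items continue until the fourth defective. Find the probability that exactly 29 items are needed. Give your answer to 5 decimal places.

Y = trial on which the fourth success occurs; negative binomial, r=4, p=0.16.
P(Y=29) = C(28,3) · p^4 · (1−p)^25
= 3276 · 0.00065536 · 0.012793 = 0.0274667

0.02747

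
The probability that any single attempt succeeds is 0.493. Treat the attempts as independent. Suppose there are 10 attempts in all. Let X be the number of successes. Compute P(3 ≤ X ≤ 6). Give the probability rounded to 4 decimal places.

0.7796

X ~ Binomial(10, 0.493); P(3 ≤ X ≤ 6) = Σ C(10,k) p^k (1−p)^(10−k) over k:
  k=3: C(10,3)·0.493^3·0.507^7 = 0.123816
  k=4: C(10,4)·0.493^4·0.507^6 = 0.210695
  k=5: C(10,5)·0.493^5·0.507^5 = 0.245853
  k=6: C(10,6)·0.493^6·0.507^4 = 0.199220
Total = 0.779584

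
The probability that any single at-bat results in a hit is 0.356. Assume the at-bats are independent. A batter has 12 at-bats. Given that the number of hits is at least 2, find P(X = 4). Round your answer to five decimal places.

0.24474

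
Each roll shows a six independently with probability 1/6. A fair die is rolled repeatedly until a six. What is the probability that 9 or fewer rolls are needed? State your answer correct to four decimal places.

0.8062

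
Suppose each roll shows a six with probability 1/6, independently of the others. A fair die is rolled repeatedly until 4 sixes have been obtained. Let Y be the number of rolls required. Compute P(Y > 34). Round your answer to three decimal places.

0.159

Needing more than 34 rolls ⇔ fewer than 4 successes in the first 34. With X ~ Binomial(34, 0.166667), P(Y > 34) = P(X ≤ 3).
  k=0: C(34,0)·0.166667^0·0.833333^34 = 0.00203
  k=1: C(34,1)·0.166667^1·0.833333^33 = 0.01381
  k=2: C(34,2)·0.166667^2·0.833333^32 = 0.04559
  k=3: C(34,3)·0.166667^3·0.833333^31 = 0.09726
P(X ≤ 3) = 0.15869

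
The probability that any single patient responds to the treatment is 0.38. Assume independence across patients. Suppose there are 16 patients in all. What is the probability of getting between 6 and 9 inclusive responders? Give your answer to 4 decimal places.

0.5683

X ~ Binomial(16, 0.38); P(6 ≤ X ≤ 9) = Σ C(16,k) p^k (1−p)^(16−k) over k:
  k=6: C(16,6)·0.38^6·0.62^10 = 0.202368
  k=7: C(16,7)·0.38^7·0.62^9 = 0.177189
  k=8: C(16,8)·0.38^8·0.62^8 = 0.122175
  k=9: C(16,9)·0.38^9·0.62^7 = 0.066561
Total = 0.568293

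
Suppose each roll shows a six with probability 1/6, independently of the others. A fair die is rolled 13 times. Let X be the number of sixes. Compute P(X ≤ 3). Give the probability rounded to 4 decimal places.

X ~ Binomial(13, 0.166667); P(X ≤ 3) = Σ C(13,k) p^k (1−p)^(13−k) over k:
  k=0: C(13,0)·0.166667^0·0.833333^13 = 0.093464
  k=1: C(13,1)·0.166667^1·0.833333^12 = 0.243006
  k=2: C(13,2)·0.166667^2·0.833333^11 = 0.291607
  k=3: C(13,3)·0.166667^3·0.833333^10 = 0.213845
Total = 0.841923

0.8419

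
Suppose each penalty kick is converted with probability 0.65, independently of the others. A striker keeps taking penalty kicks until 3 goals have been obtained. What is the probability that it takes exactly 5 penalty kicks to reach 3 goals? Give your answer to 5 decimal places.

0.20185

Y = trial on which the third success occurs; negative binomial, r=3, p=0.65.
P(Y=5) = C(4,2) · p^3 · (1−p)^2
= 6 · 0.27463 · 0.1225 = 0.2018494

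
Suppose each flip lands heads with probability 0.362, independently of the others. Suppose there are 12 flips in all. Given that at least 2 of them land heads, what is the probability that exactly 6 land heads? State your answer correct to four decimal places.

X ~ Binomial(12, 0.362). Want P(X=6 | X≥2) = P(X=6) / P(X≥2).
P(X=6) = C(12,6)·0.362^6·0.638^6 = 0.140232
P(X≥2) = 1 − 0.004548 − 0.030968 = 0.964483
Ratio = 0.140232 / 0.964483 = 0.145396

0.1454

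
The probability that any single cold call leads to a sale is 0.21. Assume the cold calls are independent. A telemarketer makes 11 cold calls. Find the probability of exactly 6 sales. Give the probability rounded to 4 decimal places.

0.0122

X ~ Binomial(n=11, p=0.21).
P(X=6) = C(11,6) · p^6 · (1−p)^5
= 462 · 8.5766e-05 · 0.30771 = 0.012193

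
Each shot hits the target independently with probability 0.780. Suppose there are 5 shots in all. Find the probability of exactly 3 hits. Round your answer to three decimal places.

X ~ Binomial(n=5, p=0.78).
P(X=3) = C(5,3) · p^3 · (1−p)^2
= 10 · 0.47455 · 0.0484 = 0.22968

0.230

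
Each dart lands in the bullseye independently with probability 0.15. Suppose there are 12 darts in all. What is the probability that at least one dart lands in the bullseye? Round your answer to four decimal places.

P(at least one) = 1 − P(none) = 1 − (1 − 0.15)^12
= 1 − 0.142242 = 0.857758

0.8578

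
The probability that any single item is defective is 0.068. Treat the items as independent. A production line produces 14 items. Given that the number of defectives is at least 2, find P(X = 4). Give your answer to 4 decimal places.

X ~ Binomial(14, 0.068). Want P(X=4 | X≥2) = P(X=4) / P(X≥2).
P(X=4) = C(14,4)·0.068^4·0.932^10 = 0.010583
P(X≥2) = 1 − 0.373098 − 0.381104 = 0.245798
Ratio = 0.010583 / 0.245798 = 0.043058

0.0431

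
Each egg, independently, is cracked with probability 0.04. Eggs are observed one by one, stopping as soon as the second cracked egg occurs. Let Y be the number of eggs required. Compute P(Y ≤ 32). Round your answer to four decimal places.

0.3681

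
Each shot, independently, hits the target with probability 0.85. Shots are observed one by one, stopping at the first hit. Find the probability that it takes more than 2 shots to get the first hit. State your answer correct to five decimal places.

Y = number of shots to the first success; geometric, p = 0.85.
P(Y > 2) = P(first 2 all fail) = (1−p)^2 = 0.0225000

0.02250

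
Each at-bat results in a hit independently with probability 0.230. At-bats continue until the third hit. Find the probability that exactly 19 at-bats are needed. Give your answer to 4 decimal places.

0.0284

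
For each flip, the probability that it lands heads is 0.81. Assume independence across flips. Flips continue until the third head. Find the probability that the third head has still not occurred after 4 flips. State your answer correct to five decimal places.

Needing more than 4 flips ⇔ fewer than 3 successes in the first 4. With X ~ Binomial(4, 0.81), P(Y > 4) = P(X ≤ 2).
  k=0: C(4,0)·0.81^0·0.19^4 = 0.0013032
  k=1: C(4,1)·0.81^1·0.19^3 = 0.0222232
  k=2: C(4,2)·0.81^2·0.19^2 = 0.1421113
P(X ≤ 2) = 0.1656376

0.16564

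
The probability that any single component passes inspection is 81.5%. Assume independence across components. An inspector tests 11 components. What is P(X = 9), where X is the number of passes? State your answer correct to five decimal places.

0.29862

X ~ Binomial(n=11, p=0.815).
P(X=9) = C(11,9) · p^9 · (1−p)^2
= 55 · 0.15864 · 0.034225 = 0.2986239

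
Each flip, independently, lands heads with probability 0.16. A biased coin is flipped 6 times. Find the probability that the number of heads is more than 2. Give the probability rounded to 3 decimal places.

0.056

X ~ Binomial(6, 0.16); P(X ≥ 3) = Σ C(6,k) p^k (1−p)^(6−k) over k:
  k=3: C(6,3)·0.16^3·0.84^3 = 0.04855
  k=4: C(6,4)·0.16^4·0.84^2 = 0.00694
  k=5: C(6,5)·0.16^5·0.84^1 = 0.00053
  k=6: C(6,6)·0.16^6·0.84^0 = 0.00002
Total = 0.05604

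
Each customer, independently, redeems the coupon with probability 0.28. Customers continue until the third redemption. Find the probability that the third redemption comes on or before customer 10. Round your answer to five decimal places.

0.56217

Finishing within 10 customers ⇔ at least 3 successes in the first 10. With X ~ Binomial(10, 0.28), P(Y ≤ 10) = 1 − P(X ≤ 2).
  k=0: C(10,0)·0.28^0·0.72^10 = 0.0374391
  k=1: C(10,1)·0.28^1·0.72^9 = 0.1455964
  k=2: C(10,2)·0.28^2·0.72^8 = 0.2547936
1 − 0.4378290 = 0.5621710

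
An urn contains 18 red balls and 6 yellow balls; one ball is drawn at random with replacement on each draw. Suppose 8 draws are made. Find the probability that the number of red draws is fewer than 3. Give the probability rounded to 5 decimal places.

X ~ Binomial(8, 0.75); P(X ≤ 2) = Σ C(8,k) p^k (1−p)^(8−k) over k:
  k=0: C(8,0)·0.75^0·0.25^8 = 0.0000153
  k=1: C(8,1)·0.75^1·0.25^7 = 0.0003662
  k=2: C(8,2)·0.75^2·0.25^6 = 0.0038452
Total = 0.0042267

0.00423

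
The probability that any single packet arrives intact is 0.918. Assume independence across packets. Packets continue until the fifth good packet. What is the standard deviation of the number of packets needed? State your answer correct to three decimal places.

0.698

Y = total packets until the fifth success; negative binomial with r=5, p=0.918.
SD(Y) = √[r(1−p)/p²] = √(0.48652) = 0.69751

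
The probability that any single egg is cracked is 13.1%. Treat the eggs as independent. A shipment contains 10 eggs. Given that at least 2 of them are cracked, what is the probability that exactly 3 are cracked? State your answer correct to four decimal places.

0.2628

X ~ Binomial(10, 0.131). Want P(X=3 | X≥2) = P(X=3) / P(X≥2).
P(X=3) = C(10,3)·0.131^3·0.869^7 = 0.100956
P(X≥2) = 1 − 0.245583 − 0.370211 = 0.384206
Ratio = 0.100956 / 0.384206 = 0.262766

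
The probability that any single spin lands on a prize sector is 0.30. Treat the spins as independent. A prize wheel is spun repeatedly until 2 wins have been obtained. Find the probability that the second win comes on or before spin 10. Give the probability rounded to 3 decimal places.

Finishing within 10 spins ⇔ at least 2 successes in the first 10. With X ~ Binomial(10, 0.30), P(Y ≤ 10) = 1 − P(X ≤ 1).
  k=0: C(10,0)·0.30^0·0.70^10 = 0.02825
  k=1: C(10,1)·0.30^1·0.70^9 = 0.12106
1 − 0.14931 = 0.85069

0.851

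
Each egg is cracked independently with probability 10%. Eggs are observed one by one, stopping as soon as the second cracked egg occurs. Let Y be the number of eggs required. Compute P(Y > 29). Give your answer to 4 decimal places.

0.1989

Needing more than 29 eggs ⇔ fewer than 2 successes in the first 29. With X ~ Binomial(29, 0.10), P(Y > 29) = P(X ≤ 1).
  k=0: C(29,0)·0.10^0·0.90^29 = 0.047101
  k=1: C(29,1)·0.10^1·0.90^28 = 0.151771
P(X ≤ 1) = 0.198872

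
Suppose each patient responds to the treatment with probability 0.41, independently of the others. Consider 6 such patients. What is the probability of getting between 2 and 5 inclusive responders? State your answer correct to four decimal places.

0.7772

X ~ Binomial(6, 0.41); P(2 ≤ X ≤ 5) = Σ C(6,k) p^k (1−p)^(6−k) over k:
  k=2: C(6,2)·0.41^2·0.59^4 = 0.305539
  k=3: C(6,3)·0.41^3·0.59^3 = 0.283099
  k=4: C(6,4)·0.41^4·0.59^2 = 0.147547
  k=5: C(6,5)·0.41^5·0.59^1 = 0.041013
Total = 0.777198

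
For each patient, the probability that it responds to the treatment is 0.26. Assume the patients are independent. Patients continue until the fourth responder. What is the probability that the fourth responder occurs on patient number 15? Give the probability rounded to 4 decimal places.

0.0606

Y = trial on which the fourth success occurs; negative binomial, r=4, p=0.26.
P(Y=15) = C(14,3) · p^4 · (1−p)^11
= 364 · 0.0045698 · 0.036438 = 0.060610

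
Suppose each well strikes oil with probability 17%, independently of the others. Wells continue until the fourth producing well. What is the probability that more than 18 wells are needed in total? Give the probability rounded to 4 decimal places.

0.6331

Needing more than 18 wells ⇔ fewer than 4 successes in the first 18. With X ~ Binomial(18, 0.17), P(Y > 18) = P(X ≤ 3).
  k=0: C(18,0)·0.17^0·0.83^18 = 0.034947
  k=1: C(18,1)·0.17^1·0.83^17 = 0.128839
  k=2: C(18,2)·0.17^2·0.83^16 = 0.224305
  k=3: C(18,3)·0.17^3·0.83^15 = 0.245024
P(X ≤ 3) = 0.633115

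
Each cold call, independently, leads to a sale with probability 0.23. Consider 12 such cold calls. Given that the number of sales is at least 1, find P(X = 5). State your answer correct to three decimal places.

X ~ Binomial(12, 0.23). Want P(X=5 | X≥1) = P(X=5) / P(X≥1).
P(X=5) = C(12,5)·0.23^5·0.77^7 = 0.08181
P(X≥1) = 1 − 0.04344 = 0.95656
Ratio = 0.08181 / 0.95656 = 0.08552

0.086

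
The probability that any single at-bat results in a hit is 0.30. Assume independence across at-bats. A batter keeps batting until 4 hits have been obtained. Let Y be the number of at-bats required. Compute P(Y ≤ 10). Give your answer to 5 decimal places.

0.35039

Finishing within 10 at-bats ⇔ at least 4 successes in the first 10. With X ~ Binomial(10, 0.30), P(Y ≤ 10) = 1 − P(X ≤ 3).
  k=0: C(10,0)·0.30^0·0.70^10 = 0.0282475
  k=1: C(10,1)·0.30^1·0.70^9 = 0.1210608
  k=2: C(10,2)·0.30^2·0.70^8 = 0.2334744
  k=3: C(10,3)·0.30^3·0.70^7 = 0.2668279
1 − 0.6496107 = 0.3503893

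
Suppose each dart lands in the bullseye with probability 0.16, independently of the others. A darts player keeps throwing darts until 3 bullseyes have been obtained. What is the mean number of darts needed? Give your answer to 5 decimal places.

18.75000

Y = total darts until the third success; negative binomial with r=3, p=0.16.
E[Y] = r / p = 3 / 0.16 = 18.7500000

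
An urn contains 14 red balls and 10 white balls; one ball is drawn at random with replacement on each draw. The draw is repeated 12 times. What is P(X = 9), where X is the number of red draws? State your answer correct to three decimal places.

0.124

X ~ Binomial(n=12, p=0.583333).
P(X=9) = C(12,9) · p^9 · (1−p)^3
= 220 · 0.0078208 · 0.072338 = 0.12446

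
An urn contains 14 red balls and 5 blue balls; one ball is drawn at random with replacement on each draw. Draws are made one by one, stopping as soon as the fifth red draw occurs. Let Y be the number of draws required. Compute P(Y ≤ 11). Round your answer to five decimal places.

0.98979

Finishing within 11 draws ⇔ at least 5 successes in the first 11. With X ~ Binomial(11, 0.736842), P(Y ≤ 11) = 1 − P(X ≤ 4).
  k=0: C(11,0)·0.736842^0·0.263158^11 = 0.0000004
  k=1: C(11,1)·0.736842^1·0.263158^10 = 0.0000129
  k=2: C(11,2)·0.736842^2·0.263158^9 = 0.0001807
  k=3: C(11,3)·0.736842^3·0.263158^8 = 0.0015182
  k=4: C(11,4)·0.736842^4·0.263158^7 = 0.0085021
1 − 0.0102144 = 0.9897856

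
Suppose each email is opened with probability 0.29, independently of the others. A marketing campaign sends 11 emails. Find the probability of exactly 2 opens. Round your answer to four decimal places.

X ~ Binomial(n=11, p=0.29).
P(X=2) = C(11,2) · p^2 · (1−p)^9
= 55 · 0.0841 · 0.045849 = 0.212072

0.2121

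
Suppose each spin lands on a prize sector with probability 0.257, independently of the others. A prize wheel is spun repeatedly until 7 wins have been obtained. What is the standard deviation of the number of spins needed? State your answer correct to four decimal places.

8.8738

Y = total spins until the seventh success; negative binomial with r=7, p=0.257.
SD(Y) = √[r(1−p)/p²] = √(78.744568) = 8.873814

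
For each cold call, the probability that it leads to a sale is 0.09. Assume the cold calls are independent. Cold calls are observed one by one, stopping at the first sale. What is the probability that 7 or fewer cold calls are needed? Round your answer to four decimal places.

Y = number of cold calls to the first success; geometric, p = 0.09.
P(Y ≤ 7) = 1 − (1−p)^7 = 1 − 0.516761 = 0.483239

0.4832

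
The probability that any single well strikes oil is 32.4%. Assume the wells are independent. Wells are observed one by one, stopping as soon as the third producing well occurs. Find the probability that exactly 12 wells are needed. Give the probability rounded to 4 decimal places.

Y = trial on which the third success occurs; negative binomial, r=3, p=0.324.
P(Y=12) = C(11,2) · p^3 · (1−p)^9
= 55 · 0.034012 · 0.02948 = 0.055147

0.0551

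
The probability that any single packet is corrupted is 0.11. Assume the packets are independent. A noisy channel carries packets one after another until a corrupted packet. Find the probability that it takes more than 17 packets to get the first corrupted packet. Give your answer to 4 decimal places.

0.1379

Y = number of packets to the first success; geometric, p = 0.11.
P(Y > 17) = P(first 17 all fail) = (1−p)^17 = 0.137921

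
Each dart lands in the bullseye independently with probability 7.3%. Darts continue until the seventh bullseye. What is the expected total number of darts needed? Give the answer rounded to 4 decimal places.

Y = total darts until the seventh success; negative binomial with r=7, p=0.073.
E[Y] = r / p = 7 / 0.073 = 95.890411

95.8904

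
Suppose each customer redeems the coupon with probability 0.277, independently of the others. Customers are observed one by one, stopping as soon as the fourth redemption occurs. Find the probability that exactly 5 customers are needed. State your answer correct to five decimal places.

0.01703

Y = trial on which the fourth success occurs; negative binomial, r=4, p=0.277.
P(Y=5) = C(4,3) · p^4 · (1−p)^1
= 4 · 0.0058873 · 0.723 = 0.0170262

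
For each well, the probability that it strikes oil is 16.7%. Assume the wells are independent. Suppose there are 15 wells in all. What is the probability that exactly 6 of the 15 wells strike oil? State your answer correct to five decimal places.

0.02097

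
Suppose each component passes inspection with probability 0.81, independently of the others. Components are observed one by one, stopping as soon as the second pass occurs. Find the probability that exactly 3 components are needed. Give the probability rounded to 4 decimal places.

Y = trial on which the second success occurs; negative binomial, r=2, p=0.81.
P(Y=3) = C(2,1) · p^2 · (1−p)^1
= 2 · 0.6561 · 0.19 = 0.249318

0.2493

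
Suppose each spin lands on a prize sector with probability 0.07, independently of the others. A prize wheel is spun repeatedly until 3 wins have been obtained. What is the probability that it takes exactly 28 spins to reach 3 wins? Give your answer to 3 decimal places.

Y = trial on which the third success occurs; negative binomial, r=3, p=0.07.
P(Y=28) = C(27,2) · p^3 · (1−p)^25
= 351 · 0.000343 · 0.16296 = 0.01962

0.020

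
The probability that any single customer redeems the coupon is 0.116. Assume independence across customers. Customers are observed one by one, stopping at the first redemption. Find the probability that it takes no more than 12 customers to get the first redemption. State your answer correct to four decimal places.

0.7723

Y = number of customers to the first success; geometric, p = 0.116.
P(Y ≤ 12) = 1 − (1−p)^12 = 1 − 0.227734 = 0.772266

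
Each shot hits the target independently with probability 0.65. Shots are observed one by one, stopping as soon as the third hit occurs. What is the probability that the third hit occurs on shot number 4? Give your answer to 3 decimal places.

0.288

Y = trial on which the third success occurs; negative binomial, r=3, p=0.65.
P(Y=4) = C(3,2) · p^3 · (1−p)^1
= 3 · 0.27463 · 0.35 = 0.28836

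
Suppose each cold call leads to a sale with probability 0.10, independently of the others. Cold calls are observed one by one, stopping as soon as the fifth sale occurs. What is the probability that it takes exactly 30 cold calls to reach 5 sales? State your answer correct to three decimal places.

0.017

Y = trial on which the fifth success occurs; negative binomial, r=5, p=0.10.
P(Y=30) = C(29,4) · p^5 · (1−p)^25
= 23751 · 1e-05 · 0.07179 = 0.01705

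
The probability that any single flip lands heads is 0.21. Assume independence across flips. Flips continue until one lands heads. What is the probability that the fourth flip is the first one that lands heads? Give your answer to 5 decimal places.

0.10354

Geometric (trials to first success), p = 0.21.
P(Y = 4) = (1−p)^3 · p = 0.49304 · 0.21 = 0.1035382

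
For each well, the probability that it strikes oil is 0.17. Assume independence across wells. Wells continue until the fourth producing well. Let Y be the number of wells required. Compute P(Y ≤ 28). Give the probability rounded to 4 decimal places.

Finishing within 28 wells ⇔ at least 4 successes in the first 28. With X ~ Binomial(28, 0.17), P(Y ≤ 28) = 1 − P(X ≤ 3).
  k=0: C(28,0)·0.17^0·0.83^28 = 0.005422
  k=1: C(28,1)·0.17^1·0.83^27 = 0.031097
  k=2: C(28,2)·0.17^2·0.83^26 = 0.085984
  k=3: C(28,3)·0.17^3·0.83^25 = 0.152631
1 − 0.275135 = 0.724865

0.7249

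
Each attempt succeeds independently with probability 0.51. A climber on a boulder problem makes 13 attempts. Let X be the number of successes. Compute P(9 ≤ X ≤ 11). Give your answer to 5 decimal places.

X ~ Binomial(13, 0.51); P(9 ≤ X ≤ 11) = Σ C(13,k) p^k (1−p)^(13−k) over k:
  k=9: C(13,9)·0.51^9·0.49^4 = 0.0962104
  k=10: C(13,10)·0.51^10·0.49^3 = 0.0400549
  k=11: C(13,11)·0.51^11·0.49^2 = 0.0113700
Total = 0.1476353

0.14764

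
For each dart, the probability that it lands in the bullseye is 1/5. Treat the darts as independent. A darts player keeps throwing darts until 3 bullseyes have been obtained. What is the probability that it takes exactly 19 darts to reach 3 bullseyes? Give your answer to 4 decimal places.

Y = trial on which the third success occurs; negative binomial, r=3, p=0.20.
P(Y=19) = C(18,2) · p^3 · (1−p)^16
= 153 · 0.008 · 0.028147 = 0.034453

0.0345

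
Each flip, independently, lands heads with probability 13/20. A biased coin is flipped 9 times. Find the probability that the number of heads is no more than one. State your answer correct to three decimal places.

0.001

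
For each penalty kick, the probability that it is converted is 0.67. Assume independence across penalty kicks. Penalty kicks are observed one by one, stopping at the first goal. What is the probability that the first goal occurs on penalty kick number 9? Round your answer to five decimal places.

0.00009

Geometric (trials to first success), p = 0.67.
P(Y = 9) = (1−p)^8 · p = 0.00014064 · 0.67 = 0.0000942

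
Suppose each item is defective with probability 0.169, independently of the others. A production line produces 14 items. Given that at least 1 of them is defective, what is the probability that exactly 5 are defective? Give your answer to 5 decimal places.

X ~ Binomial(14, 0.169). Want P(X=5 | X≥1) = P(X=5) / P(X≥1).
P(X=5) = C(14,5)·0.169^5·0.831^9 = 0.0521563
P(X≥1) = 1 − 0.0748884 = 0.9251116
Ratio = 0.0521563 / 0.9251116 = 0.0563784

0.05638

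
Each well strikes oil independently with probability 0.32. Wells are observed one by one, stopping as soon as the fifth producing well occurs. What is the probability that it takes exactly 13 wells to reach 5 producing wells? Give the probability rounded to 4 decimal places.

0.0759

Y = trial on which the fifth success occurs; negative binomial, r=5, p=0.32.
P(Y=13) = C(12,4) · p^5 · (1−p)^8
= 495 · 0.0033554 · 0.045716 = 0.075932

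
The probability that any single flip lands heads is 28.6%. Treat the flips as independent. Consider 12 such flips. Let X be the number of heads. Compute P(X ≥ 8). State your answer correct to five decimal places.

0.00692

X ~ Binomial(12, 0.286); P(X ≥ 8) = Σ C(12,k) p^k (1−p)^(12−k) over k:
  k=8: C(12,8)·0.286^8·0.714^4 = 0.0057587
  k=9: C(12,9)·0.286^9·0.714^3 = 0.0010252
  k=10: C(12,10)·0.286^10·0.714^2 = 0.0001232
  k=11: C(12,11)·0.286^11·0.714^1 = 0.0000090
  k=12: C(12,12)·0.286^12·0.714^0 = 0.0000003
Total = 0.0069164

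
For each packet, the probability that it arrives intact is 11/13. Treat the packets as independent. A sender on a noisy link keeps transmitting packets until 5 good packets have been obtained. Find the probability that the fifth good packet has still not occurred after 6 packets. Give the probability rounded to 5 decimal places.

Needing more than 6 packets ⇔ fewer than 5 successes in the first 6. With X ~ Binomial(6, 0.846154), P(Y > 6) = P(X ≤ 4).
  k=0: C(6,0)·0.846154^0·0.153846^6 = 0.0000133
  k=1: C(6,1)·0.846154^1·0.153846^5 = 0.0004376
  k=2: C(6,2)·0.846154^2·0.153846^4 = 0.0060164
  k=3: C(6,3)·0.846154^3·0.153846^3 = 0.0441202
  k=4: C(6,4)·0.846154^4·0.153846^2 = 0.1819960
P(X ≤ 4) = 0.2325835

0.23258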